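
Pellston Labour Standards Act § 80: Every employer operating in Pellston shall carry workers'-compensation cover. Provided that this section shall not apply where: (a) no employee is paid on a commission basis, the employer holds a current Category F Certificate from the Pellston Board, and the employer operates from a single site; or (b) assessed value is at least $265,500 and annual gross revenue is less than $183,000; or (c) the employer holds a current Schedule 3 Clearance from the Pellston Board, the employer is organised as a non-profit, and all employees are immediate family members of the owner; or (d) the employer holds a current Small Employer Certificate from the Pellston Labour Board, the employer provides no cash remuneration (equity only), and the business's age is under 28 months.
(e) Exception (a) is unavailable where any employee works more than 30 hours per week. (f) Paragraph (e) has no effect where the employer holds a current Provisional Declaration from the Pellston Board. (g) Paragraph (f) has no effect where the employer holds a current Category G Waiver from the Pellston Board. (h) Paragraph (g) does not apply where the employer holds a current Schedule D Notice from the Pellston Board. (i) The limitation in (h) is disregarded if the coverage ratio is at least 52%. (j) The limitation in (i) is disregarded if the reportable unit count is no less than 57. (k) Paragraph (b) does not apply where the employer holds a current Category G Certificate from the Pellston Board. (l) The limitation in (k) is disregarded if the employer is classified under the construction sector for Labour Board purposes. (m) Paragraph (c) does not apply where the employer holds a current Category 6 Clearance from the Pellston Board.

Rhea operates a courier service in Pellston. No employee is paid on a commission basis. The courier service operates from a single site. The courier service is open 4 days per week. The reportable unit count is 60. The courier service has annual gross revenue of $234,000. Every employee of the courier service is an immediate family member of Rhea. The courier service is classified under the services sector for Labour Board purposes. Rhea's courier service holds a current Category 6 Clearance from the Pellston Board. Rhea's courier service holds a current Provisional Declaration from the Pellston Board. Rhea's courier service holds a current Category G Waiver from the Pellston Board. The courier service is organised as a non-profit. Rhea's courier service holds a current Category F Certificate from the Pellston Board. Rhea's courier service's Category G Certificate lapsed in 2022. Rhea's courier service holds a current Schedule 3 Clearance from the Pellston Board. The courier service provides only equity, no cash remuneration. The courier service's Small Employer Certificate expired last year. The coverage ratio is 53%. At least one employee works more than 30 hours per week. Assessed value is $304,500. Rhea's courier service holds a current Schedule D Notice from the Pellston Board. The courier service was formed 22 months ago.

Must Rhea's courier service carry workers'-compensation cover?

All of (a)'s requirements are met (no employee is paid on commission; a current Category F Certificate is held; the employer operates from a single site). Applying paragraphs (e)–(j): (e) would limit (a) — at least one employee exceeds 30 hours/week — but (f) sets (e) aside: (f) operates — a current Provisional Declaration is held. (g) applies (a current Category G Waiver is held), but is itself disapplied by (h): (h) operates against (g): a current Schedule D Notice is held. (i) would limit (h) — the coverage ratio is 53%, meeting the 52% threshold — but (j) sets (i) aside: (j) operates — the reportable unit count is 60, meeting the 57 threshold. So (a) applies.
Exception (b) does not apply: annual gross revenue is $234,000, not less than $183,000.
Exception (c): a current Schedule 3 Clearance is held; the employer is a non-profit; every employee is an immediate family member — every condition holds. Turning to paragraph (m): (m) operates against (c): a current Category 6 Clearance is held. So (c) is unavailable.
Exception (d) requires that the employer holds a current Small Employer Certificate from the Pellston Labour Board; but the Small Employer Certificate has expired, so (d) is unavailable.

No — exception (a) applies; Rhea's courier service is not required to carry workers'-compensation cover.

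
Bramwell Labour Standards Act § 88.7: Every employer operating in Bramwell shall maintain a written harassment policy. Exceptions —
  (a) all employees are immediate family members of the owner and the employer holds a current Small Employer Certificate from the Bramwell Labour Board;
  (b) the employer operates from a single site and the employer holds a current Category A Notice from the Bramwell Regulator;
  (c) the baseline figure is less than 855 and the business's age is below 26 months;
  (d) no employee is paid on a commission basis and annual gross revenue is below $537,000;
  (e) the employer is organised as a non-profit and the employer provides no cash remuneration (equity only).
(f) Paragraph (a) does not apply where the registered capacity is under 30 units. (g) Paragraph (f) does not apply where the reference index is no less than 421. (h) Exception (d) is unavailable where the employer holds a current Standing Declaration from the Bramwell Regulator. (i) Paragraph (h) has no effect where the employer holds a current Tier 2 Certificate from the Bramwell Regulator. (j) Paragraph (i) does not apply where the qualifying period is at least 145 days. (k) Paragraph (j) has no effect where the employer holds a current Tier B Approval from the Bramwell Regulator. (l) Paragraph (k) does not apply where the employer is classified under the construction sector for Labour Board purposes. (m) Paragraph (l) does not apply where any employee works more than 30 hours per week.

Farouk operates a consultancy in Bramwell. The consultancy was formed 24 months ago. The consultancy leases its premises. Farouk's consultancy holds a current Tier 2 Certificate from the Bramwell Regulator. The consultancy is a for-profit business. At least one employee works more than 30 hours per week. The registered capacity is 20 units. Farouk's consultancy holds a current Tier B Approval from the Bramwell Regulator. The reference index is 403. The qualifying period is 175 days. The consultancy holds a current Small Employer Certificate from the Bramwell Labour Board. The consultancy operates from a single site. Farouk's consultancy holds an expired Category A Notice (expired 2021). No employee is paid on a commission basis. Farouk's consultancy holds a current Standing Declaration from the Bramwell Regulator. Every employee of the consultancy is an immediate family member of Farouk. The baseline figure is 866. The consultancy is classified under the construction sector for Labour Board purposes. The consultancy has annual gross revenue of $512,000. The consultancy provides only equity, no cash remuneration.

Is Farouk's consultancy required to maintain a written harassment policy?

No — exception (d) applies; Farouk's consultancy is not required to maintain a written harassment policy.

Exception (a) is satisfied on its face — every employee is an immediate family member; a current Small Employer Certificate is held. However, paragraphs (f)–(g) must be considered: (f) is triggered — the registered capacity is 20 units, under the 30 units limit. (g) is inapplicable (the reference index is 403, short of 421), so (f) stands. Exception (a) does not apply.
Exception (b) requires that the employer holds a current Category A Notice from the Bramwell Regulator; but no current Category A Notice is held, so (b) is unavailable.
Exception (c) fails — the baseline figure is 866, not less than 855.
All of (d)'s requirements are met (no employee is paid on commission; annual gross revenue is $512,000, below the $537,000 limit). As to paragraphs (h)–(m): (h) is triggered (a current Standing Declaration is held), but yields to (i): (i) applies — a current Tier 2 Certificate is held. (j) would limit (i) — the qualifying period is 175 days, meeting the 145 days threshold — but (k) sets (j) aside: (k) operates against (j): a current Tier B Approval is held. (l) is triggered (the consultancy is classified under the construction sector), but is overridden by (m): (m) operates against (l): at least one employee exceeds 30 hours/week. Exception (d) stands.
Exception (e) does not apply: the employer is for-profit.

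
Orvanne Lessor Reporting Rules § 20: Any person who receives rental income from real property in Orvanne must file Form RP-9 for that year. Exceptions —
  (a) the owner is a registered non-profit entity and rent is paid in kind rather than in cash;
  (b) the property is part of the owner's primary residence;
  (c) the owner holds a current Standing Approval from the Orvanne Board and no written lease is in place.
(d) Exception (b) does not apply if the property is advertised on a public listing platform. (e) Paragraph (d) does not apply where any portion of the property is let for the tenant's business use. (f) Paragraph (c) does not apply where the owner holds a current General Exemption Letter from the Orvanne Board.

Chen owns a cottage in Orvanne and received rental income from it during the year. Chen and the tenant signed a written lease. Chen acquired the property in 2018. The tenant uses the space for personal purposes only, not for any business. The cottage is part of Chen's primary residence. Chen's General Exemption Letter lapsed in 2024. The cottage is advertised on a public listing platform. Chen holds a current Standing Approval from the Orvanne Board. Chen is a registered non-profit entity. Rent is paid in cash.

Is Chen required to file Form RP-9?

Exception (a) fails — rent is paid in cash.
Exception (b): the cottage is part of the primary residence — every condition holds. Turning to paragraphs (d)–(e): (d) operates against (b): the property is publicly advertised. (e) is not triggered (the space is used for personal purposes only), so (d) stands. So (b) is unavailable.
Exception (c) requires that no written lease is in place; but a written lease is in place, so (c) is unavailable.
No exception displaces § 20.

Yes — Chen must file Form RP-9.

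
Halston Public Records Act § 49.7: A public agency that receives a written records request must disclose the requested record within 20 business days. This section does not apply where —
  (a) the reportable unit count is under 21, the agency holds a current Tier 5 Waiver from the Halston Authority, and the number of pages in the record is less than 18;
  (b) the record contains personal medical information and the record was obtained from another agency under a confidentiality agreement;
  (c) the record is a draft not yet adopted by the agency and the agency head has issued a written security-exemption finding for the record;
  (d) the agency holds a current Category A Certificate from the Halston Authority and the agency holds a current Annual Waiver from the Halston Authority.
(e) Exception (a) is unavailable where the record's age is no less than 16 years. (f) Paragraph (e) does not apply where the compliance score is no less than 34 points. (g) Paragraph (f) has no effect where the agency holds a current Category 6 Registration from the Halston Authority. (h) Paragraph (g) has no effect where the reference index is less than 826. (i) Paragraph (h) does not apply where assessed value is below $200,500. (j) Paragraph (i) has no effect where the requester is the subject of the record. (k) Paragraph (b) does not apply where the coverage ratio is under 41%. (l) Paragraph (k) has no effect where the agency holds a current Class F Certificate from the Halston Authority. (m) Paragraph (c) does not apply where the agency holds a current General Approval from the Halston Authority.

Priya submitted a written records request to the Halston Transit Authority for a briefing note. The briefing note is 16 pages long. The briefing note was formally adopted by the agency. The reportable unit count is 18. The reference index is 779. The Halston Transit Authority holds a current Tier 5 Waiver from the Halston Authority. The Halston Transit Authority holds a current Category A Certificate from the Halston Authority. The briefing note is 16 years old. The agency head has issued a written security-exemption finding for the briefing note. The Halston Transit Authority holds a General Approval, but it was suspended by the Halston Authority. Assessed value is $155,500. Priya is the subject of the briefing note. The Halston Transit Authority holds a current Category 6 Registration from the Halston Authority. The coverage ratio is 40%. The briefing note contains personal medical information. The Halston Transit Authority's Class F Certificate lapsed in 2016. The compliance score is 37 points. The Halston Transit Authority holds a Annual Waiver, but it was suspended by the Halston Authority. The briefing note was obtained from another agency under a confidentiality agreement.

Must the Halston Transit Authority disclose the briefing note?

No — exception (a) applies; the Halston Transit Authority is not required to disclose the briefing note.

Exception (a): the reportable unit count is 18, under the 21 limit; a current Tier 5 Waiver is held; the number of pages in the record is 16, less than the 18 limit — every condition holds. Considering the limiting provisions: (e) would limit (a) — the record's age is 16 years, meeting the 16 years threshold — but (f) sets (e) aside: (f) is engaged — the compliance score is 37 points, meeting the 34 points threshold. (g) operates (a current Category 6 Registration is held), but yields to (h): (h) operates against (g): the reference index is 779, less than the 826 limit. (i) would limit (h) — assessed value is $155,500, below the $200,500 limit — but (j) sets (i) aside: (j) is triggered — Priya is the subject of the briefing note. (a) remains available.
All of (b)'s requirements are met (the briefing note contains personal medical information; the briefing note was obtained under a confidentiality agreement). But applying paragraphs (k)–(l): (k) operates against (b): the coverage ratio is 40%, under the 41% limit. (l) is not engaged (there is no Class F Certificate in force), so (k) stands. Exception (b) does not apply.
Exception (c) does not apply: the briefing note has been formally adopted.
Exception (d) requires that the agency holds a current Annual Waiver from the Halston Authority; but the Annual Waiver is not current, so (d) is unavailable.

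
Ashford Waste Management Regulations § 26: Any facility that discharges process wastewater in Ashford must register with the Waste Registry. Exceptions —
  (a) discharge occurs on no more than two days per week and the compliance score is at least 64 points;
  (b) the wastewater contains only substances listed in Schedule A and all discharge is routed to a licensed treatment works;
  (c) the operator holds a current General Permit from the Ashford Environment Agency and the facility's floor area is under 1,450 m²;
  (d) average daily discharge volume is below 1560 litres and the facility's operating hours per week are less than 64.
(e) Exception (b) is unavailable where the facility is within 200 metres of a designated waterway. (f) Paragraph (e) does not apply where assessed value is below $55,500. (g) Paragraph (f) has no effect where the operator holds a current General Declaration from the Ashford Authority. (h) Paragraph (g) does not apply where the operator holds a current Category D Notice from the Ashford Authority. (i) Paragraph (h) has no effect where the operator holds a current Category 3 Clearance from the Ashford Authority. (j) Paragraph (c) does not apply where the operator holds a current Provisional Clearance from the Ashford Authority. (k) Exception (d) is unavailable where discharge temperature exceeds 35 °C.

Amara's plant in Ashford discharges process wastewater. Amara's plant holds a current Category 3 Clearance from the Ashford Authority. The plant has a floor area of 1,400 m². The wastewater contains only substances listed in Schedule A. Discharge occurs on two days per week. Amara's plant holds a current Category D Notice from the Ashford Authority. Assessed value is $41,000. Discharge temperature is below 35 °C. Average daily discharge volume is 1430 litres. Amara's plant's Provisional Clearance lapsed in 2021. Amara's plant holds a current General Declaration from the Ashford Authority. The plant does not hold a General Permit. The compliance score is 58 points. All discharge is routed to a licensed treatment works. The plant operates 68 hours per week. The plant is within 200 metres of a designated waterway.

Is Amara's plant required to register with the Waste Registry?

Exception (a) requires that the compliance score is at least 64 points; but the compliance score is 58 points, short of 64 points, so (a) is unavailable.
Exception (b): the wastewater is Schedule-A-only; discharge is routed to a licensed treatment works — every condition holds. But applying paragraphs (e)–(i): (e) operates against (b): the plant is within 200 m of a designated waterway. (f) applies (assessed value is $41,000, below the $55,500 limit), but is overridden by (g): (g) is triggered — a current General Declaration is held. (h) would limit (g) — a current Category D Notice is held — but (i) sets (h) aside: (i) operates against (h): a current Category 3 Clearance is held. Exception (b) does not apply.
Exception (c) fails — no General Permit is held.
Exception (d) fails — the facility's operating hours per week are 68, not less than 64.
No exception applies. The general rule governs.

Yes — Amara's plant must register with the Waste Registry.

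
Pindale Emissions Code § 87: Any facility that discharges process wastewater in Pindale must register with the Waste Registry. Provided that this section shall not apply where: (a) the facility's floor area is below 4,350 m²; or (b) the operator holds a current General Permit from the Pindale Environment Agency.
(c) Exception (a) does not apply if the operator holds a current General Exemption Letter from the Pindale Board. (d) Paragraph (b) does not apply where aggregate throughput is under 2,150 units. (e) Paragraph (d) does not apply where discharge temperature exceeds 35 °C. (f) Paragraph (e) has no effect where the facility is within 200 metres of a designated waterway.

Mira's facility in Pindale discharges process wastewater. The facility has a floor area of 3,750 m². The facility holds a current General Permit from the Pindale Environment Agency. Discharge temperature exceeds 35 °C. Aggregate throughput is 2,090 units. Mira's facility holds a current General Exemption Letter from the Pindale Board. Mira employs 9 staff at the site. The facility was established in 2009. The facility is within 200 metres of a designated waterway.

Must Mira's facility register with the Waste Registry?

Yes — Mira's facility must register with the Waste Registry.

Exception (a) is satisfied on its face — the facility's floor area is 3,750 m², below the 4,350 m² limit. But: (c) operates against (a): a current General Exemption Letter is held. Exception (a) does not apply.
Exception (b)'s conditions are all satisfied: a current General Permit is held. Turning to paragraphs (d)–(f): (d) is engaged — aggregate throughput is 2,090 units, under the 2,150 units limit. (e) would limit (d) — discharge temperature exceeds 35 °C — but (f) sets (e) aside: (f) operates against (e): the facility is within 200 m of a designated waterway. So (b) is unavailable.
No exception displaces § 87.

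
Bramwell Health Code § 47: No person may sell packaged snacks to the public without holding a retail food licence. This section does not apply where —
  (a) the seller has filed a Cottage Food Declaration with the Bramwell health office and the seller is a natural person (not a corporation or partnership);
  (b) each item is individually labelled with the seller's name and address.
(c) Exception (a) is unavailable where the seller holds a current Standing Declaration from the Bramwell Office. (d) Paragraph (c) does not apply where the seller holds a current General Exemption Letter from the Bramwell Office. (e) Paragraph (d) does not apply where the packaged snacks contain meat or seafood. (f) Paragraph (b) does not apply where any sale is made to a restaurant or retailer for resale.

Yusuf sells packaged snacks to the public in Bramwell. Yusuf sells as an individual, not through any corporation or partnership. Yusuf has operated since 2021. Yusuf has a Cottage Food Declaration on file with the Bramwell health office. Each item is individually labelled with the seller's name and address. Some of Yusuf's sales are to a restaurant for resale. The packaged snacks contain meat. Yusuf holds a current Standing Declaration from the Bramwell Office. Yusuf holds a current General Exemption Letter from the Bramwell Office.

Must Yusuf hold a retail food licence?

Exception (a)'s conditions are all satisfied: a Cottage Food Declaration is on file; the seller is a natural person. However, paragraphs (c)–(e) must be considered: (c) operates — a current Standing Declaration is held. (d) would limit (c) — a current General Exemption Letter is held — but (e) sets (d) aside: (e) is triggered — the packaged snacks contain meat. (a) is therefore removed.
Exception (b): items are individually labelled — every condition holds. But applying paragraph (f): (f) operates against (b): some sales are to a restaurant for resale. Exception (b) does not apply.
No exception is made out. Yusuf falls within the general rule.

Yes — Yusuf must hold a retail food licence.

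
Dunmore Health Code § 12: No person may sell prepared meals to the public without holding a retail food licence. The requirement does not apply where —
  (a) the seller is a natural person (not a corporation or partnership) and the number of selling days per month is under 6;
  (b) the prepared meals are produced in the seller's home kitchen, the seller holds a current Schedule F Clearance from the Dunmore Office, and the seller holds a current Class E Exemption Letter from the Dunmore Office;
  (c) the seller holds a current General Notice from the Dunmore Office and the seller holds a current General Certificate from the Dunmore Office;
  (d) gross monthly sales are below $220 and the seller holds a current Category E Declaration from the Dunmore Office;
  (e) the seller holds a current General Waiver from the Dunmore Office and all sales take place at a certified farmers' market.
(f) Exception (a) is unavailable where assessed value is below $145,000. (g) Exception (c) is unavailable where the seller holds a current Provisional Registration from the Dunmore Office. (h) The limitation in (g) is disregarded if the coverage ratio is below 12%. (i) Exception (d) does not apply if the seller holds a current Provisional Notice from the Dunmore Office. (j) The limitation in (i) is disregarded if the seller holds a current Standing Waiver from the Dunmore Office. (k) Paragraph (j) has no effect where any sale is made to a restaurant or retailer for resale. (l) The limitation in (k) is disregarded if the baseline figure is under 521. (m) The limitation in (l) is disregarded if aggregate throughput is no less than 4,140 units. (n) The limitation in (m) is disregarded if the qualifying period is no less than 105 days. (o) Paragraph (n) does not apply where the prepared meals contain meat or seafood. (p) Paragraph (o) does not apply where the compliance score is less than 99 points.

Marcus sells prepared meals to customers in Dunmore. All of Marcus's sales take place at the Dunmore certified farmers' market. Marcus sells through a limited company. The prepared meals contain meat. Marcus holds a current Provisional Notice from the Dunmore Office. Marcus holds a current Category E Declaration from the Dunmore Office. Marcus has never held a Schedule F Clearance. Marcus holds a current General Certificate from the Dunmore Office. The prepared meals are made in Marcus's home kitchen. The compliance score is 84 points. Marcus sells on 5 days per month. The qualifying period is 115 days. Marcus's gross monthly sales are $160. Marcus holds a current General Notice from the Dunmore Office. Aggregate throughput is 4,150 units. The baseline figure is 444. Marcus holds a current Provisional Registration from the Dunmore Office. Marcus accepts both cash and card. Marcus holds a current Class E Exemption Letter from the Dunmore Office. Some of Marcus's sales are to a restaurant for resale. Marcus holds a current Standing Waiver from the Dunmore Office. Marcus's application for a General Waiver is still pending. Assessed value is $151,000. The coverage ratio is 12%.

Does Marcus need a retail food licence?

No — exception (d) applies; Marcus is not required to hold a retail food licence.

Exception (a) does not apply: the seller operates through a limited company.
Exception (b) fails — the Schedule F Clearance is not current.
Exception (c)'s conditions are all satisfied: a current General Notice is held; a current General Certificate is held. However, paragraphs (g)–(h) must be considered: (g) is engaged — a current Provisional Registration is held. (h), which would lift (g), is not engaged — the coverage ratio is 12%, not below 12%. (c) is therefore removed.
Exception (d): gross monthly sales are $160, below the $220 limit; a current Category E Declaration is held — every condition holds. Considering the limiting provisions: (i) is engaged (a current Provisional Notice is held), but is displaced by (j): (j) applies — a current Standing Waiver is held. (k) applies (some sales are to a restaurant for resale), but is itself disapplied by (l): (l) operates against (k): the baseline figure is 444, under the 521 limit. (m) is engaged (aggregate throughput is 4,150 units, meeting the 4,140 units threshold), but yields to (n): (n) operates against (m): the qualifying period is 115 days, meeting the 105 days threshold. (o) would limit (n) — the prepared meals contain meat — but (p) sets (o) aside: (p) operates against (o): the compliance score is 84 points, less than the 99 points limit. (d) remains available.
Exception (e) does not apply: the General Waiver is not current.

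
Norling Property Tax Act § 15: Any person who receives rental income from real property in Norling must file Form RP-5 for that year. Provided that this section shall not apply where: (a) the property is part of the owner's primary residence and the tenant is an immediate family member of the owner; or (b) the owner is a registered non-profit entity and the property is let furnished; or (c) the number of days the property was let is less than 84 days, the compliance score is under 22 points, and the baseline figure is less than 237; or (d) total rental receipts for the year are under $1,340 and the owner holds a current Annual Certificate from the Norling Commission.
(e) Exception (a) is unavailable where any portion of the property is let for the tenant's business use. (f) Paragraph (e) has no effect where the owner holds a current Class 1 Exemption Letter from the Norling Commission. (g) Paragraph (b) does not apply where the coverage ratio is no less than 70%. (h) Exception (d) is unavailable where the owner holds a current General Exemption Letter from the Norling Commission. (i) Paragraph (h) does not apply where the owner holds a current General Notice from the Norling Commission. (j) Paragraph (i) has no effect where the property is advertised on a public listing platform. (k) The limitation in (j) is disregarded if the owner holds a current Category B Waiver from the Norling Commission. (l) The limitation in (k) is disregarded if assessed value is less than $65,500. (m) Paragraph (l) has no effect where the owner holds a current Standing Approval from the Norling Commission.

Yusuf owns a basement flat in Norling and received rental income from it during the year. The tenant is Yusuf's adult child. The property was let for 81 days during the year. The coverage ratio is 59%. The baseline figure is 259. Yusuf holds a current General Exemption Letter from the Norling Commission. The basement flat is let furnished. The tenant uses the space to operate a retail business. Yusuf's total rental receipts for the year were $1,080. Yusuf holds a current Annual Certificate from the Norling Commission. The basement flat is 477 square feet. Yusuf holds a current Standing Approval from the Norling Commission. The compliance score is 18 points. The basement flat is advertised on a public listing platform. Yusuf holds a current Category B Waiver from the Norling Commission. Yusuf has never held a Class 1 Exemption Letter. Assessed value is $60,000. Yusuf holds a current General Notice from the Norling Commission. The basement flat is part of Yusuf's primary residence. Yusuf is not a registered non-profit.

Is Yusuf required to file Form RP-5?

No — exception (d) applies; Yusuf is not required to file Form RP-5.

All of (a)'s requirements are met (the basement flat is part of the primary residence; the tenant is an immediate family member). Turning to paragraphs (e)–(f): (e) operates against (a): the space is let for business use. (f), which would lift (e), does not operate here — the Class 1 Exemption Letter is not current. (a) is therefore removed.
Exception (b) requires that the owner is a registered non-profit entity; but Yusuf is not a registered non-profit, so (b) is unavailable.
Exception (c) does not apply: the baseline figure is 259, not less than 237.
Exception (d)'s conditions are all satisfied: total rental receipts for the year are $1,080, under the $1,340 limit; a current Annual Certificate is held. As to paragraphs (h)–(m): (h) would limit (d) — a current General Exemption Letter is held — but (i) sets (h) aside: (i) operates against (h): a current General Notice is held. (j) applies (the property is publicly advertised), but is overridden by (k): (k) applies — a current Category B Waiver is held. (l) operates (assessed value is $60,000, less than the $65,500 limit), but yields to (m): (m) operates — a current Standing Approval is held. So (d) applies.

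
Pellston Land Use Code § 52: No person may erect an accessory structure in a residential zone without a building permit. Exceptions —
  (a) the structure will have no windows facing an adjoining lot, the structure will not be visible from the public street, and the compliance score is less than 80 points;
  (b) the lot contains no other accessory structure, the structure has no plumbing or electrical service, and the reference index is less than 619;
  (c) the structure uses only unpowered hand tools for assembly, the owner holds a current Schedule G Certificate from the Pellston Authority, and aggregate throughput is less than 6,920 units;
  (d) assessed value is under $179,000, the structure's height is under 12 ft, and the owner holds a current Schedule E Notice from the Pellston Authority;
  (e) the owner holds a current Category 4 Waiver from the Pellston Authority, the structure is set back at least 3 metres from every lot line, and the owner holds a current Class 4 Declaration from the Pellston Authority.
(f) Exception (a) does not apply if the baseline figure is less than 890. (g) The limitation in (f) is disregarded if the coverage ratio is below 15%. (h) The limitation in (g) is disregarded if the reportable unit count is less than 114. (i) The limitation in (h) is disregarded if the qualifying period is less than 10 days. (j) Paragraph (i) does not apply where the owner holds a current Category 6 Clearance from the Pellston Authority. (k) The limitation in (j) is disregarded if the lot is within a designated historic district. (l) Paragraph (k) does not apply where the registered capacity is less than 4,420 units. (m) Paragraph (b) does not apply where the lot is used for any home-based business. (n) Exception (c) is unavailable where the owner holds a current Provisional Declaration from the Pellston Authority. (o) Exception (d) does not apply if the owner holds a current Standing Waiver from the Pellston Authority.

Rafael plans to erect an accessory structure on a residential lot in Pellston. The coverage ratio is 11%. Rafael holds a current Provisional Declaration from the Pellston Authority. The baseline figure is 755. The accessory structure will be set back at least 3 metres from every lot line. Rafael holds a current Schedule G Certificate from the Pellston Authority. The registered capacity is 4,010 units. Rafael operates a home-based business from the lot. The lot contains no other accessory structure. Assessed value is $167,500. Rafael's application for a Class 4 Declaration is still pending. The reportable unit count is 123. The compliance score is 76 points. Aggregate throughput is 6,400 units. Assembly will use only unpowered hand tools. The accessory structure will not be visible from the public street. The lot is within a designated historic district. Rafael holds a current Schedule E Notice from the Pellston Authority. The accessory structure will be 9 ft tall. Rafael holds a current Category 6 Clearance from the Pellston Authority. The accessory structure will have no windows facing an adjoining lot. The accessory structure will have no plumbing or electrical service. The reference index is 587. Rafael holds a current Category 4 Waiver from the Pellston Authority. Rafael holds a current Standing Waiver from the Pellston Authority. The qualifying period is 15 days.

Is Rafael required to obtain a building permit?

No — exception (a) applies; Rafael does not need a building permit.

All of (a)'s requirements are met (no windows face an adjoining lot; the structure will not be visible from the street; the compliance score is 76 points, less than the 80 points limit). Under paragraphs (f)–(l): (f) would limit (a) — the baseline figure is 755, less than the 890 limit — but (g) sets (f) aside: (g) is triggered — the coverage ratio is 11%, below the 15% limit. (h), which would lift (g), is not triggered — the reportable unit count is 123, not less than 114. (a) remains available.
Exception (b): the lot has no other accessory structure; there is no plumbing or electrical service; the reference index is 587, less than the 619 limit — every condition holds. However, paragraph (m) must be considered: (m) operates against (b): a home-based business operates on the lot. (b) is therefore removed.
Exception (c)'s conditions are all satisfied: assembly uses only hand tools; a current Schedule G Certificate is held; aggregate throughput is 6,400 units, less than the 6,920 units limit. But: (n) is triggered — a current Provisional Declaration is held. So (c) is unavailable.
Exception (d) is satisfied on its face — assessed value is $167,500, under the $179,000 limit; the structure's height is 9 ft, under the 12 ft limit; a current Schedule E Notice is held. But: (o) operates against (d): a current Standing Waiver is held. So (d) is unavailable.
Exception (e) fails — no current Class 4 Declaration is held.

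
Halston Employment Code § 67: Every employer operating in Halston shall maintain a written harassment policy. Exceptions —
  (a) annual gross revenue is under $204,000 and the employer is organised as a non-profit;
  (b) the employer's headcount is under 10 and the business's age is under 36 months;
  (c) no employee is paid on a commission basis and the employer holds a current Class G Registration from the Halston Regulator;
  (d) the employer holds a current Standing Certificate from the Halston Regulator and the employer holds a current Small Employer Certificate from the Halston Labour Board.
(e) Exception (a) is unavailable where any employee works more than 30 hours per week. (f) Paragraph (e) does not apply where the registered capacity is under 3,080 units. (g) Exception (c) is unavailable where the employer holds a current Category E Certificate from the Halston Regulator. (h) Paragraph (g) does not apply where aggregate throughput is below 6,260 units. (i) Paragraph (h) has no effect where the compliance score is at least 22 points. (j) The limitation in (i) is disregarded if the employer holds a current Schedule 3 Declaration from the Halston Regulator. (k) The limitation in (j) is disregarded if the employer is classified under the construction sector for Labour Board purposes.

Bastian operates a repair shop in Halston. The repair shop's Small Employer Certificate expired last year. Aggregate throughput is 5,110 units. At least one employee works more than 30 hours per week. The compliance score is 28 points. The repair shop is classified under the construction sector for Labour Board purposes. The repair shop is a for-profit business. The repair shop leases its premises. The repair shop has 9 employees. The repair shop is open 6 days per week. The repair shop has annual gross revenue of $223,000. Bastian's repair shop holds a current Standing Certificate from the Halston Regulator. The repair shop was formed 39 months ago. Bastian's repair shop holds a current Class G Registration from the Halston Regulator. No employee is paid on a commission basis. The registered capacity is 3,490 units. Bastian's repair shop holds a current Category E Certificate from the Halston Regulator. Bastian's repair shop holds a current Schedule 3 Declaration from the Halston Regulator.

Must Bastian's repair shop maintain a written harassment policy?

Yes — Bastian's repair shop must maintain a written harassment policy.

Exception (a) does not apply: annual gross revenue is $223,000, not under $204,000.
Exception (b) does not apply: the business's age is 39 months, not under 36 months.
Exception (c)'s conditions are all satisfied: no employee is paid on commission; a current Class G Registration is held. However, paragraphs (g)–(k) must be considered: (g) operates — a current Category E Certificate is held. (h) applies (aggregate throughput is 5,110 units, below the 6,260 units limit), but is displaced by (i): (i) is engaged — the compliance score is 28 points, meeting the 22 points threshold. (j) is triggered (a current Schedule 3 Declaration is held), but yields to (k): (k) operates against (j): the repair shop is classified under the construction sector. So (c) is unavailable.
Exception (d) fails — the Small Employer Certificate has expired.
Every exception is unavailable, so the rule governs.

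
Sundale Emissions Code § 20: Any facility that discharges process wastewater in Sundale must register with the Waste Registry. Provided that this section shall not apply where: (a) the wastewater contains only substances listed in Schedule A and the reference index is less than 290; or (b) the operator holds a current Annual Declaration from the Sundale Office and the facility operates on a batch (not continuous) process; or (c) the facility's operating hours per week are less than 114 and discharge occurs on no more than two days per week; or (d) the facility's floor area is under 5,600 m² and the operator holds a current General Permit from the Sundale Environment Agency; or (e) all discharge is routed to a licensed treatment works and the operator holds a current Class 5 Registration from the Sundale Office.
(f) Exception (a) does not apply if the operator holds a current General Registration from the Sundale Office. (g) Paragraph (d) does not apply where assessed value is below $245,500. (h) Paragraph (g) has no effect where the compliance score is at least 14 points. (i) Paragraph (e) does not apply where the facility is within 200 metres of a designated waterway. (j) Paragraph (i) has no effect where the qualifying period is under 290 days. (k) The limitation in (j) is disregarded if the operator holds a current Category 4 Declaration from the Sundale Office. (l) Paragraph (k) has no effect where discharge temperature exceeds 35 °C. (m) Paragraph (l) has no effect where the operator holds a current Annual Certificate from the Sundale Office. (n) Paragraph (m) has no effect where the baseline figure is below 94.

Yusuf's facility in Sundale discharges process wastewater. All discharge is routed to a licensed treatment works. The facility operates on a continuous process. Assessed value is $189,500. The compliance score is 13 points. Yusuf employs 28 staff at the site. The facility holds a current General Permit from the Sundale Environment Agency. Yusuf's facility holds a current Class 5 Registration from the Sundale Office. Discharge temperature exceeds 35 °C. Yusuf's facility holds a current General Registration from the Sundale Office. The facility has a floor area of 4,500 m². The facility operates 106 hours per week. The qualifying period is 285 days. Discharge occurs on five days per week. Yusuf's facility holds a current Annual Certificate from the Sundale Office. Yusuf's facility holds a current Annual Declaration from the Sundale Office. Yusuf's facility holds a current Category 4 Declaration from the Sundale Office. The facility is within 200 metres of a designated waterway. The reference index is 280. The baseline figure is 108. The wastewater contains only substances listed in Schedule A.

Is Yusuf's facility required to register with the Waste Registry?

Exception (a)'s conditions are all satisfied: the wastewater is Schedule-A-only; the reference index is 280, less than the 290 limit. However, paragraph (f) must be considered: (f) is triggered — a current General Registration is held. (a) is therefore removed.
Exception (b) does not apply: the facility operates on a continuous process.
Exception (c) requires that discharge occurs on no more than two days per week; but discharge occurs on five days per week, so (c) is unavailable.
Exception (d) is satisfied on its face — the facility's floor area is 4,500 m², under the 5,600 m² limit; a current General Permit is held. But: (g) applies — assessed value is $189,500, below the $245,500 limit. (h), which would lift (g), is not triggered — the compliance score is 13 points, short of 14 points. Exception (d) does not apply.
All of (e)'s requirements are met (discharge is routed to a licensed treatment works; a current Class 5 Registration is held). However, paragraphs (i)–(n) must be considered: (i) operates against (e): the facility is within 200 m of a designated waterway. (j) is engaged (the qualifying period is 285 days, under the 290 days limit), but yields to (k): (k) is triggered — a current Category 4 Declaration is held. (l) is engaged (discharge temperature exceeds 35 °C), but yields to (m): (m) operates against (l): a current Annual Certificate is held. (n) is not engaged (the baseline figure is 108, not below 94), so (m) stands. (e) is therefore removed.
No exception is made out. Yusuf's facility falls within the general rule.

Yes — Yusuf's facility must register with the Waste Registry.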